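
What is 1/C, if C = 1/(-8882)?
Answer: -8882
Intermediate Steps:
C = -1/8882 ≈ -0.00011259
1/C = 1/(-1/8882) = -8882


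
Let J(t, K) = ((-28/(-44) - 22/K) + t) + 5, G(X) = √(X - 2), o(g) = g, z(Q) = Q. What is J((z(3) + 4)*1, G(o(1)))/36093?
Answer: 139/397023 + 22*I/36093 ≈ 0.00035011 + 0.00060954*I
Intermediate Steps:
G(X) = √(-2 + X)
J(t, K) = 62/11 + t - 22/K (J(t, K) = ((-28*(-1/44) - 22/K) + t) + 5 = ((7/11 - 22/K) + t) + 5 = (7/11 + t - 22/K) + 5 = 62/11 + t - 22/K)
J((z(3) + 4)*1, G(o(1)))/36093 = (62/11 + (3 + 4)*1 - 22/√(-2 + 1))/36093 = (62/11 + 7*1 - 22*(-I))*(1/36093) = (62/11 + 7 - 22*(-I))*(1/36093) = (62/11 + 7 - (-22)*I)*(1/36093) = (62/11 + 7 + 22*I)*(1/36093) = (139/11 + 22*I)*(1/36093) = 139/397023 + 22*I/36093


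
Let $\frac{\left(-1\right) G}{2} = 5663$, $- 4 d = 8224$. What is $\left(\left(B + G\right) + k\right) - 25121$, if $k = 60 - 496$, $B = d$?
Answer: $-38939$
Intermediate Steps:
$d = -2056$ ($d = \left(- \frac{1}{4}\right) 8224 = -2056$)
$B = -2056$
$k = -436$ ($k = 60 - 496 = -436$)
$G = -11326$ ($G = \left(-2\right) 5663 = -11326$)
$\left(\left(B + G\right) + k\right) - 25121 = \left(\left(-2056 - 11326\right) - 436\right) - 25121 = \left(-13382 - 436\right) - 25121 = -13818 - 25121 = -38939$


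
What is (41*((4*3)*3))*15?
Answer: 22140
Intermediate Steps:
(41*((4*3)*3))*15 = (41*(12*3))*15 = (41*36)*15 = 1476*15 = 22140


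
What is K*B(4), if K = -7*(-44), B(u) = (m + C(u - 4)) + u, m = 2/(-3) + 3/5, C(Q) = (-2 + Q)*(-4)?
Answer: 55132/15 ≈ 3675.5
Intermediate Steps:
C(Q) = 8 - 4*Q
m = -1/15 (m = 2*(-⅓) + 3*(⅕) = -⅔ + ⅗ = -1/15 ≈ -0.066667)
B(u) = 359/15 - 3*u (B(u) = (-1/15 + (8 - 4*(u - 4))) + u = (-1/15 + (8 - 4*(-4 + u))) + u = (-1/15 + (8 + (16 - 4*u))) + u = (-1/15 + (24 - 4*u)) + u = (359/15 - 4*u) + u = 359/15 - 3*u)
K = 308
K*B(4) = 308*(359/15 - 3*4) = 308*(359/15 - 12) = 308*(179/15) = 55132/15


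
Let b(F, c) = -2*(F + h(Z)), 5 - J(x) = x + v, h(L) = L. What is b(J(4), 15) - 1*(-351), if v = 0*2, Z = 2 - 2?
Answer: 349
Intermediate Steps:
Z = 0
v = 0
J(x) = 5 - x (J(x) = 5 - (x + 0) = 5 - x)
b(F, c) = -2*F (b(F, c) = -2*(F + 0) = -2*F)
b(J(4), 15) - 1*(-351) = -2*(5 - 1*4) - 1*(-351) = -2*(5 - 4) + 351 = -2*1 + 351 = -2 + 351 = 349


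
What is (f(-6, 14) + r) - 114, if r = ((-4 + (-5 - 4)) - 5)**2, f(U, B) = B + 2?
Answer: 226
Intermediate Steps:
f(U, B) = 2 + B
r = 324 (r = ((-4 - 9) - 5)**2 = (-13 - 5)**2 = (-18)**2 = 324)
(f(-6, 14) + r) - 114 = ((2 + 14) + 324) - 114 = (16 + 324) - 114 = 340 - 114 = 226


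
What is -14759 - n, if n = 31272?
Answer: -46031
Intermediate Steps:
-14759 - n = -14759 - 1*31272 = -14759 - 31272 = -46031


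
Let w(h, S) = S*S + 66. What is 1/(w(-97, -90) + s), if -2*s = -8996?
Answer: 1/12664 ≈ 7.8964e-5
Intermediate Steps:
w(h, S) = 66 + S² (w(h, S) = S² + 66 = 66 + S²)
s = 4498 (s = -½*(-8996) = 4498)
1/(w(-97, -90) + s) = 1/((66 + (-90)²) + 4498) = 1/((66 + 8100) + 4498) = 1/(8166 + 4498) = 1/12664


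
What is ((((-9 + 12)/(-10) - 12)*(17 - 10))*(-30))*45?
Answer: 116235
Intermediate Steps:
((((-9 + 12)/(-10) - 12)*(17 - 10))*(-30))*45 = (((3*(-⅒) - 12)*7)*(-30))*45 = (((-3/10 - 12)*7)*(-30))*45 = (-123/10*7*(-30))*45 = -861/10*(-30)*45 = 2583*45 = 116235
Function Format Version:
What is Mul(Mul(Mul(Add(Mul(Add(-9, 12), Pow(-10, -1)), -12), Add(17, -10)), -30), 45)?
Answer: 116235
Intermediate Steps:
Mul(Mul(Mul(Add(Mul(Add(-9, 12), Pow(-10, -1)), -12), Add(17, -10)), -30), 45) = Mul(Mul(Mul(Add(Mul(3, Rational(-1, 10)), -12), 7), -30), 45) = Mul(Mul(Mul(Add(Rational(-3, 10), -12), 7), -30), 45) = Mul(Mul(Mul(Rational(-123, 10), 7), -30), 45) = Mul(Mul(Rational(-861, 10), -30), 45) = Mul(2583, 45) = 116235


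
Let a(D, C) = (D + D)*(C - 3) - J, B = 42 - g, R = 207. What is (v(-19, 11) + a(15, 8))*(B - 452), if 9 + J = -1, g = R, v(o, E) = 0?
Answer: -98720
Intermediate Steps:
g = 207
J = -10 (J = -9 - 1 = -10)
B = -165 (B = 42 - 1*207 = 42 - 207 = -165)
a(D, C) = 10 + 2*D*(-3 + C) (a(D, C) = (D + D)*(C - 3) - 1*(-10) = (2*D)*(-3 + C) + 10 = 2*D*(-3 + C) + 10 = 10 + 2*D*(-3 + C))
(v(-19, 11) + a(15, 8))*(B - 452) = (0 + (10 - 6*15 + 2*8*15))*(-165 - 452) = (0 + (10 - 90 + 240))*(-617) = (0 + 160)*(-617) = 160*(-617) = -98720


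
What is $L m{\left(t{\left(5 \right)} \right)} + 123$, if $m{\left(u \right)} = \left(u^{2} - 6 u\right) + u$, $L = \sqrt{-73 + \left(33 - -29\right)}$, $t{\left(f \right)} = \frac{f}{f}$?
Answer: $123 - 4 i \sqrt{11} \approx 123.0 - 13.266 i$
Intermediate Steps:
$t{\left(f \right)} = 1$
$L = i \sqrt{11}$ ($L = \sqrt{-73 + \left(33 + 29\right)} = \sqrt{-73 + 62} = \sqrt{-11} = i \sqrt{11} \approx 3.3166 i$)
$m{\left(u \right)} = u^{2} - 5 u$
$L m{\left(t{\left(5 \right)} \right)} + 123 = i \sqrt{11} \cdot 1 \left(-5 + 1\right) + 123 = i \sqrt{11} \cdot 1 \left(-4\right) + 123 = i \sqrt{11} \left(-4\right) + 123 = - 4 i \sqrt{11} + 123 = 123 - 4 i \sqrt{11}$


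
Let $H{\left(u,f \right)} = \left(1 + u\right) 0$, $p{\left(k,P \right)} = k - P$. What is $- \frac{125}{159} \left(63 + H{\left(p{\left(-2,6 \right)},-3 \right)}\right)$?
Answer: $- \frac{2625}{53} \approx -49.528$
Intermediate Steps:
$H{\left(u,f \right)} = 0$
$- \frac{125}{159} \left(63 + H{\left(p{\left(-2,6 \right)},-3 \right)}\right) = - \frac{125}{159} \left(63 + 0\right) = \left(-125\right) \frac{1}{159} \cdot 63 = \left(- \frac{125}{159}\right) 63 = - \frac{2625}{53}$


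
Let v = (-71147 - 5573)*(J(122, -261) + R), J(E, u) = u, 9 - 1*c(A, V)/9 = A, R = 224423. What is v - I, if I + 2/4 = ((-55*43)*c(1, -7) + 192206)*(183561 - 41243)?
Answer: -40636346215/2 ≈ -2.0318e+10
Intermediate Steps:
c(A, V) = 81 - 9*A
v = -17197708640 (v = (-71147 - 5573)*(-261 + 224423) = -76720*224162 = -17197708640)
I = 6240928935/2 (I = -½ + ((-55*43)*(81 - 9*1) + 192206)*(183561 - 41243) = -½ + (-2365*(81 - 9) + 192206)*142318 = -½ + (-2365*72 + 192206)*142318 = -½ + (-170280 + 192206)*142318 = -½ + 21926*142318 = -½ + 3120464468 = 6240928935/2 ≈ 3.1205e+9)
v - I = -17197708640 - 1*6240928935/2 = -17197708640 - 6240928935/2 = -40636346215/2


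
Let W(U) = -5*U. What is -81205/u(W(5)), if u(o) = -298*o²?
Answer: 109/250 ≈ 0.43600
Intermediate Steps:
-81205/u(W(5)) = -81205/((-298*(-5*5)²)) = -81205/((-298*(-25)²)) = -81205/((-298*625)) = -81205/(-186250) = -81205*(-1/186250) = 109/250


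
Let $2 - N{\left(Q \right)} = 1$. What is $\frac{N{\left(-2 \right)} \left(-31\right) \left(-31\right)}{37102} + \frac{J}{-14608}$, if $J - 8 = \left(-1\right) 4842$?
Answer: $\frac{48347339}{135496504} \approx 0.35682$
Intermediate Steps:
$N{\left(Q \right)} = 1$ ($N{\left(Q \right)} = 2 - 1 = 1$)
$J = -4834$ ($J = 8 - 4842 = -4834$)
$\frac{N{\left(-2 \right)} \left(-31\right) \left(-31\right)}{37102} + \frac{J}{-14608} = \frac{1 \left(-31\right) \left(-31\right)}{37102} - \frac{4834}{-14608} = \left(-31\right) \left(-31\right) \frac{1}{37102} - - \frac{2417}{7304} = 961 \cdot \frac{1}{37102} + \frac{2417}{7304} = \frac{961}{37102} + \frac{2417}{7304} = \frac{48347339}{135496504}$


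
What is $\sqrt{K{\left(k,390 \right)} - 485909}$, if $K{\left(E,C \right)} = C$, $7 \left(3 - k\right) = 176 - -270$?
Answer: $i \sqrt{485519} \approx 696.79 i$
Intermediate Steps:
$k = - \frac{425}{7}$ ($k = 3 - \frac{176 - -270}{7} = 3 - \frac{176 + 270}{7} = 3 - \frac{446}{7} = - \frac{425}{7} \approx -60.714$)
$\sqrt{K{\left(k,390 \right)} - 485909} = \sqrt{390 - 485909} = \sqrt{-485519} = i \sqrt{485519}$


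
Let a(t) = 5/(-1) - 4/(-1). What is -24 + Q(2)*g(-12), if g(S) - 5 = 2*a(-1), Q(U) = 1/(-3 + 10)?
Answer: -165/7 ≈ -23.571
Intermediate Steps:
Q(U) = ⅐ (Q(U) = 1/7 = ⅐)
a(t) = -1 (a(t) = 5*(-1) - 4*(-1) = -5 + 4 = -1)
g(S) = 3 (g(S) = 5 + 2*(-1) = 5 - 2 = 3)
-24 + Q(2)*g(-12) = -24 + (⅐)*3 = -24 + 3/7 = -165/7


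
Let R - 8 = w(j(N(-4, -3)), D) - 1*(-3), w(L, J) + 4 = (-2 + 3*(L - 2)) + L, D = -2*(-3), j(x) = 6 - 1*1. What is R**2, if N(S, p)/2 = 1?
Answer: 361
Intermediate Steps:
N(S, p) = 2 (N(S, p) = 2*1 = 2)
j(x) = 5 (j(x) = 6 - 1 = 5)
D = 6
w(L, J) = -12 + 4*L (w(L, J) = -4 + ((-2 + 3*(L - 2)) + L) = -4 + ((-2 + 3*(-2 + L)) + L) = -4 + ((-2 + (-6 + 3*L)) + L) = -4 + ((-8 + 3*L) + L) = -4 + (-8 + 4*L) = -12 + 4*L)
R = 19 (R = 8 + ((-12 + 4*5) - 1*(-3)) = 8 + ((-12 + 20) + 3) = 8 + (8 + 3) = 8 + 11 = 19)
R**2 = 19**2 = 361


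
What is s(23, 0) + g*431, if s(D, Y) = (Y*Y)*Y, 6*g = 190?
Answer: 40945/3 ≈ 13648.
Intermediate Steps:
g = 95/3 (g = (1/6)*190 = 95/3 ≈ 31.667)
s(D, Y) = Y**3 (s(D, Y) = Y**2*Y = Y**3)
s(23, 0) + g*431 = 0**3 + (95/3)*431 = 0 + 40945/3 = 40945/3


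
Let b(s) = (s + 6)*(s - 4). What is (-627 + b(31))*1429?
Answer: 531588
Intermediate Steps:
b(s) = (-4 + s)*(6 + s) (b(s) = (6 + s)*(-4 + s) = (-4 + s)*(6 + s))
(-627 + b(31))*1429 = (-627 + (-24 + 31**2 + 2*31))*1429 = (-627 + (-24 + 961 + 62))*1429 = (-627 + 999)*1429 = 372*1429 = 531588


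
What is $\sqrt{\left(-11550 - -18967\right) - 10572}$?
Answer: $i \sqrt{3155} \approx 56.169 i$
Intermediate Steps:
$\sqrt{\left(-11550 - -18967\right) - 10572} = \sqrt{\left(-11550 + 18967\right) - 10572} = \sqrt{7417 - 10572} = \sqrt{-3155} = i \sqrt{3155}$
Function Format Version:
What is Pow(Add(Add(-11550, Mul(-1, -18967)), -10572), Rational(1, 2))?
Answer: Mul(I, Pow(3155, Rational(1, 2))) ≈ Mul(56.169, I)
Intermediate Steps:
Pow(Add(Add(-11550, Mul(-1, -18967)), -10572), Rational(1, 2)) = Pow(Add(Add(-11550, 18967), -10572), Rational(1, 2)) = Pow(Add(7417, -10572), Rational(1, 2)) = Pow(-3155, Rational(1, 2)) = Mul(I, Pow(3155, Rational(1, 2)))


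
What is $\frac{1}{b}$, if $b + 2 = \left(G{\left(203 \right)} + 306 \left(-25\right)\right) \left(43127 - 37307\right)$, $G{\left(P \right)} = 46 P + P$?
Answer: $\frac{1}{11005618} \approx 9.0863 \cdot 10^{-8}$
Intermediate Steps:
$G{\left(P \right)} = 47 P$
$b = 11005618$ ($b = -2 + \left(47 \cdot 203 + 306 \left(-25\right)\right) \left(43127 - 37307\right) = -2 + \left(9541 - 7650\right) 5820 = -2 + 1891 \cdot 5820 = -2 + 11005620 = 11005618$)
$\frac{1}{b} = \frac{1}{11005618}$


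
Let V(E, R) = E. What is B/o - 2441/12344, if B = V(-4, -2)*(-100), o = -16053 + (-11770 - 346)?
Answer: -73698129/347718136 ≈ -0.21195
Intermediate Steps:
o = -28169 (o = -16053 - 12116 = -28169)
B = 400 (B = -4*(-100) = 400)
B/o - 2441/12344 = 400/(-28169) - 2441/12344 = 400*(-1/28169) - 2441*1/12344 = -400/28169 - 2441/12344 = -73698129/347718136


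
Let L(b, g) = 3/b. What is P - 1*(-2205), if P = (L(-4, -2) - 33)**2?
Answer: 53505/16 ≈ 3344.1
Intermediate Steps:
P = 18225/16 (P = (3/(-4) - 33)**2 = (3*(-1/4) - 33)**2 = (-3/4 - 33)**2 = (-135/4)**2 = 18225/16 ≈ 1139.1)
P - 1*(-2205) = 18225/16 - 1*(-2205) = 18225/16 + 2205 = 53505/16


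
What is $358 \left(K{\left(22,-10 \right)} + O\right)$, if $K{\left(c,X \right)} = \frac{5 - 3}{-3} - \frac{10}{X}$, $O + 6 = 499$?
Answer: $\frac{529840}{3} \approx 1.7661 \cdot 10^{5}$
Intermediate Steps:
$O = 493$ ($O = -6 + 499 = 493$)
$K{\left(c,X \right)} = - \frac{2}{3} - \frac{10}{X}$ ($K{\left(c,X \right)} = \left(5 - 3\right) \left(- \frac{1}{3}\right) - \frac{10}{X} = 2 \left(- \frac{1}{3}\right) - \frac{10}{X} = - \frac{2}{3} - \frac{10}{X}$)
$358 \left(K{\left(22,-10 \right)} + O\right) = 358 \left(\left(- \frac{2}{3} - \frac{10}{-10}\right) + 493\right) = 358 \left(\left(- \frac{2}{3} - -1\right) + 493\right) = 358 \left(\left(- \frac{2}{3} + 1\right) + 493\right) = 358 \left(\frac{1}{3} + 493\right) = 358 \cdot \frac{1480}{3} = \frac{529840}{3}$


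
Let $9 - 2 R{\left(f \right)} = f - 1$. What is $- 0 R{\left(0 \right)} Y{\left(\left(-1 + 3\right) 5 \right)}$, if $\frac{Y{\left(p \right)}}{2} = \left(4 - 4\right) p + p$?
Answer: $0$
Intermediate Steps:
$Y{\left(p \right)} = 2 p$ ($Y{\left(p \right)} = 2 \left(\left(4 - 4\right) p + p\right) = 2 \left(0 p + p\right) = 2 \left(0 + p\right) = 2 p$)
$R{\left(f \right)} = 5 - \frac{f}{2}$ ($R{\left(f \right)} = \frac{9}{2} - \frac{f - 1}{2} = \frac{9}{2} - \frac{-1 + f}{2} = \frac{9}{2} - \left(- \frac{1}{2} + \frac{f}{2}\right) = 5 - \frac{f}{2}$)
$- 0 R{\left(0 \right)} Y{\left(\left(-1 + 3\right) 5 \right)} = - 0 \left(5 - 0\right) 2 \left(-1 + 3\right) 5 = - 0 \left(5 + 0\right) 2 \cdot 2 \cdot 5 = - 0 \cdot 5 \cdot 2 \cdot 10 = - 0 \cdot 20 = \left(-1\right) 0 = 0$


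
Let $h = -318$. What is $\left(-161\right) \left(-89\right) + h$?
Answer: $14011$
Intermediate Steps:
$\left(-161\right) \left(-89\right) + h = \left(-161\right) \left(-89\right) - 318 = 14329 - 318 = 14011$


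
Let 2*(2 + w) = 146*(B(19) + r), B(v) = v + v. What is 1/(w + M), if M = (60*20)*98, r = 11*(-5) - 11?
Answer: 1/115554 ≈ 8.6540e-6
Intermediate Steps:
r = -66 (r = -55 - 11 = -66)
B(v) = 2*v
w = -2046 (w = -2 + (146*(2*19 - 66))/2 = -2 + (146*(38 - 66))/2 = -2 + (146*(-28))/2 = -2 + (1/2)*(-4088) = -2 - 2044 = -2046)
M = 117600 (M = 1200*98 = 117600)
1/(w + M) = 1/(-2046 + 117600) = 1/115554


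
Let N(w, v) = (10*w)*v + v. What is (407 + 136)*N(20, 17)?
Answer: 1855431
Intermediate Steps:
N(w, v) = v + 10*v*w (N(w, v) = 10*v*w + v = v + 10*v*w)
(407 + 136)*N(20, 17) = (407 + 136)*(17*(1 + 10*20)) = 543*(17*(1 + 200)) = 543*(17*201) = 543*3417 = 1855431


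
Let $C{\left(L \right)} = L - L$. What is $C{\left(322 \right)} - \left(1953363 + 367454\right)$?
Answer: $-2320817$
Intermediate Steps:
$C{\left(L \right)} = 0$
$C{\left(322 \right)} - \left(1953363 + 367454\right) = 0 - \left(1953363 + 367454\right) = 0 - 2320817 = -2320817$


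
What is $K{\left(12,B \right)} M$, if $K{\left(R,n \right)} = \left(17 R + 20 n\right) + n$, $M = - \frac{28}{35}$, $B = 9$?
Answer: $- \frac{1572}{5} \approx -314.4$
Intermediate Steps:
$M = - \frac{4}{5}$ ($M = \left(-28\right) \frac{1}{35} = - \frac{4}{5} \approx -0.8$)
$K{\left(R,n \right)} = 17 R + 21 n$
$K{\left(12,B \right)} M = \left(17 \cdot 12 + 21 \cdot 9\right) \left(- \frac{4}{5}\right) = \left(204 + 189\right) \left(- \frac{4}{5}\right) = 393 \left(- \frac{4}{5}\right) = - \frac{1572}{5}$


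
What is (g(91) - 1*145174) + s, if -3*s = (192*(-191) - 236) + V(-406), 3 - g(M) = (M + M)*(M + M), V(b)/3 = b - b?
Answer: -497977/3 ≈ -1.6599e+5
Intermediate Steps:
V(b) = 0 (V(b) = 3*(b - b) = 3*0 = 0)
g(M) = 3 - 4*M² (g(M) = 3 - (M + M)*(M + M) = 3 - 2*M*2*M = 3 - 4*M²)
s = 36908/3 (s = -((192*(-191) - 236) + 0)/3 = -((-36672 - 236) + 0)/3 = -(-36908 + 0)/3 = -⅓*(-36908) = 36908/3 ≈ 12303.)
(g(91) - 1*145174) + s = ((3 - 4*91²) - 1*145174) + 36908/3 = ((3 - 4*8281) - 145174) + 36908/3 = ((3 - 33124) - 145174) + 36908/3 = (-33121 - 145174) + 36908/3 = -178295 + 36908/3 = -497977/3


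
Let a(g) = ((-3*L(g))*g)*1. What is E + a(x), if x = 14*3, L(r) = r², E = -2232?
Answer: -224496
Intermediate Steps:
x = 42
a(g) = -3*g³ (a(g) = ((-3*g²)*g)*1 = -3*g³*1 = -3*g³)
E + a(x) = -2232 - 3*42³ = -2232 - 3*74088 = -2232 - 222264 = -224496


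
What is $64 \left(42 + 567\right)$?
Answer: $38976$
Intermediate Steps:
$64 \left(42 + 567\right) = 64 \cdot 609 = 38976$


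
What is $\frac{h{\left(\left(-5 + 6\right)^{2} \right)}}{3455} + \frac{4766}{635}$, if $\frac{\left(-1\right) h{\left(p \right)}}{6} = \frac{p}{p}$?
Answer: $\frac{3292544}{438785} \approx 7.5038$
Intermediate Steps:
$h{\left(p \right)} = -6$ ($h{\left(p \right)} = - 6 \frac{p}{p} = \left(-6\right) 1 = -6$)
$\frac{h{\left(\left(-5 + 6\right)^{2} \right)}}{3455} + \frac{4766}{635} = - \frac{6}{3455} + \frac{4766}{635} = \frac{3292544}{438785}$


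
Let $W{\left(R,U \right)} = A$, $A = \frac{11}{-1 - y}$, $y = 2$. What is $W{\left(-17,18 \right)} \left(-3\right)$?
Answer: $11$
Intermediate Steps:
$A = - \frac{11}{3}$ ($A = \frac{11}{-1 - 2} = \frac{11}{-3} = 11 \left(- \frac{1}{3}\right) = - \frac{11}{3} \approx -3.6667$)
$W{\left(R,U \right)} = - \frac{11}{3}$
$W{\left(-17,18 \right)} \left(-3\right) = \left(- \frac{11}{3}\right) \left(-3\right) = 11$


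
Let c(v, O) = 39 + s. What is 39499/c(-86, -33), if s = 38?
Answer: 39499/77 ≈ 512.97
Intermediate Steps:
c(v, O) = 77 (c(v, O) = 39 + 38 = 77)
39499/c(-86, -33) = 39499/77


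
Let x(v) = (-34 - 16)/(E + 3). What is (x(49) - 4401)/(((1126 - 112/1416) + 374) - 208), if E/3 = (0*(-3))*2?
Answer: -781927/228670 ≈ -3.4195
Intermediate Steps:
E = 0 (E = 3*((0*(-3))*2) = 3*(0*2) = 3*0 = 0)
x(v) = -50/3 (x(v) = (-34 - 16)/(0 + 3) = -50/3)
(x(49) - 4401)/(((1126 - 112/1416) + 374) - 208) = (-50/3 - 4401)/(((1126 - 112/1416) + 374) - 208) = -13253/(3*(((1126 - 112*1/1416) + 374) - 208)) = -13253/(3*(((1126 - 14/177) + 374) - 208)) = -13253/(3*((199288/177 + 374) - 208)) = -13253/(3*(265486/177 - 208)) = -13253/(3*228670/177) = -13253/3*177/228670 = -781927/228670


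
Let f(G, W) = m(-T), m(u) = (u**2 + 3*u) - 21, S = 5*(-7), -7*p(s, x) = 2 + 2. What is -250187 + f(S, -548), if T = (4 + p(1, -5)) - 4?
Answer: -12260092/49 ≈ -2.5021e+5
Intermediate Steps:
p(s, x) = -4/7 (p(s, x) = -(2 + 2)/7 = -1/7*4 = -4/7)
T = -4/7 (T = (4 - 4/7) - 4 = 24/7 - 4 = -4/7 ≈ -0.57143)
S = -35
m(u) = -21 + u**2 + 3*u
f(G, W) = -929/49 (f(G, W) = -21 + (-1*(-4/7))**2 + 3*(-1*(-4/7)) = -21 + (4/7)**2 + 3*(4/7) = -21 + 16/49 + 12/7 = -929/49)
-250187 + f(S, -548) = -250187 - 929/49 = -12260092/49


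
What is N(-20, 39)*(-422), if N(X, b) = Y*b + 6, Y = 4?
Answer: -68364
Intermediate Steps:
N(X, b) = 6 + 4*b (N(X, b) = 4*b + 6 = 6 + 4*b)
N(-20, 39)*(-422) = (6 + 4*39)*(-422) = (6 + 156)*(-422) = 162*(-422) = -68364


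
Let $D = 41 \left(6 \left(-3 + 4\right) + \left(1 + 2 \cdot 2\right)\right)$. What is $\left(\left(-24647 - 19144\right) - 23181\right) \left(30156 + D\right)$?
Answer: $-2049812004$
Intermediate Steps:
$D = 451$ ($D = 41 \left(6 \cdot 1 + \left(1 + 4\right)\right) = 41 \left(6 + 5\right) = 41 \cdot 11 = 451$)
$\left(\left(-24647 - 19144\right) - 23181\right) \left(30156 + D\right) = \left(\left(-24647 - 19144\right) - 23181\right) \left(30156 + 451\right) = \left(-43791 - 23181\right) 30607 = \left(-66972\right) 30607 = -2049812004$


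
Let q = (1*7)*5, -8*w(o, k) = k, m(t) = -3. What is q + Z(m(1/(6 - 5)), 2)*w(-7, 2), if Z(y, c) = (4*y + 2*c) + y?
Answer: 151/4 ≈ 37.750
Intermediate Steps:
Z(y, c) = 2*c + 5*y (Z(y, c) = (2*c + 4*y) + y = 2*c + 5*y)
w(o, k) = -k/8
q = 35 (q = 7*5 = 35)
q + Z(m(1/(6 - 5)), 2)*w(-7, 2) = 35 + (2*2 + 5*(-3))*(-1/8*2) = 35 + (4 - 15)*(-1/4) = 35 - 11*(-1/4) = 35 + 11/4 = 151/4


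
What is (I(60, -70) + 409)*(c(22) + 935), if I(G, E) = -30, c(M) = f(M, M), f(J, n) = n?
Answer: 362703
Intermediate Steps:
c(M) = M
(I(60, -70) + 409)*(c(22) + 935) = (-30 + 409)*(22 + 935) = 379*957 = 362703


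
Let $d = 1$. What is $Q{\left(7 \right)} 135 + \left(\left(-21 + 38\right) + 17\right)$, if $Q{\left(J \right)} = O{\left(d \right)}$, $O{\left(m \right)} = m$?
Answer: $169$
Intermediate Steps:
$Q{\left(J \right)} = 1$
$Q{\left(7 \right)} 135 + \left(\left(-21 + 38\right) + 17\right) = 1 \cdot 135 + \left(\left(-21 + 38\right) + 17\right) = 135 + \left(17 + 17\right) = 135 + 34 = 169$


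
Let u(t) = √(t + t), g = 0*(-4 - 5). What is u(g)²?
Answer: 0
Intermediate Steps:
g = 0 (g = 0*(-9) = 0)
u(t) = √2*√t (u(t) = √(2*t) = √2*√t)
u(g)² = (√2*√0)² = (√2*0)² = 0² = 0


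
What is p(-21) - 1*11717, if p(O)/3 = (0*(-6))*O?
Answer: -11717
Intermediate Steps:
p(O) = 0 (p(O) = 3*((0*(-6))*O) = 3*(0*O) = 3*0 = 0)
p(-21) - 1*11717 = 0 - 1*11717 = 0 - 11717 = -11717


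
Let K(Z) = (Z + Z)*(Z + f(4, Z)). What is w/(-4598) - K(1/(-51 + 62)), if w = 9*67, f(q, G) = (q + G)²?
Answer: -161369/50578 ≈ -3.1905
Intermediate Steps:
f(q, G) = (G + q)²
K(Z) = 2*Z*(Z + (4 + Z)²) (K(Z) = (Z + Z)*(Z + (Z + 4)²) = (2*Z)*(Z + (4 + Z)²) = 2*Z*(Z + (4 + Z)²))
w = 603
w/(-4598) - K(1/(-51 + 62)) = 603/(-4598) - 2*(1/(-51 + 62) + (4 + 1/(-51 + 62))²)/(-51 + 62) = 603*(-1/4598) - 2*(1/11 + (4 + 1/11)²)/11 = -603/4598 - 2*(1/11 + (4 + 1/11)²)/11 = -603/4598 - 2*(1/11 + (45/11)²)/11 = -603/4598 - 2*(1/11 + 2025/121)/11 = -603/4598 - 2*2036/(11*121) = -603/4598 - 1*4072/1331 = -603/4598 - 4072/1331 = -161369/50578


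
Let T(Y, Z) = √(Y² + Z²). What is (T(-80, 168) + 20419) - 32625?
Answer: -12206 + 8*√541 ≈ -12020.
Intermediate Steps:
(T(-80, 168) + 20419) - 32625 = (√((-80)² + 168²) + 20419) - 32625 = (√(6400 + 28224) + 20419) - 32625 = (√34624 + 20419) - 32625 = (8*√541 + 20419) - 32625 = (20419 + 8*√541) - 32625 = -12206 + 8*√541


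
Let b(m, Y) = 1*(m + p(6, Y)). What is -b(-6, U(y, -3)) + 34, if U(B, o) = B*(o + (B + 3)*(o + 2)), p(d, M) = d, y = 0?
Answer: 34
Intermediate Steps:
U(B, o) = B*(o + (2 + o)*(3 + B)) (U(B, o) = B*(o + (3 + B)*(2 + o)) = B*(o + (2 + o)*(3 + B)))
b(m, Y) = 6 + m (b(m, Y) = 1*(m + 6) = 1*(6 + m) = 6 + m)
-b(-6, U(y, -3)) + 34 = -(6 - 6) + 34 = -1*0 + 34 = 0 + 34 = 34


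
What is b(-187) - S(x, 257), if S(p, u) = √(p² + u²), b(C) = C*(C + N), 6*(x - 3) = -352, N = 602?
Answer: -77605 - √622330/3 ≈ -77868.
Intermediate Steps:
x = -167/3 (x = 3 + (⅙)*(-352) = 3 - 176/3 = -167/3 ≈ -55.667)
b(C) = C*(602 + C) (b(C) = C*(C + 602) = C*(602 + C))
b(-187) - S(x, 257) = -187*(602 - 187) - √((-167/3)² + 257²) = -187*415 - √(27889/9 + 66049) = -77605 - √(622330/9) = -77605 - √622330/3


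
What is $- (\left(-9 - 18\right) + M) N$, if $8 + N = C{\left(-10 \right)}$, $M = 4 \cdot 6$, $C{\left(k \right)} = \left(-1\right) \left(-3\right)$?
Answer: $-15$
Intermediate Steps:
$C{\left(k \right)} = 3$
$M = 24$
$N = -5$ ($N = -8 + 3 = -5$)
$- (\left(-9 - 18\right) + M) N = - (\left(-9 - 18\right) + 24) \left(-5\right) = - (-27 + 24) \left(-5\right) = \left(-1\right) \left(-3\right) \left(-5\right) = 3 \left(-5\right) = -15$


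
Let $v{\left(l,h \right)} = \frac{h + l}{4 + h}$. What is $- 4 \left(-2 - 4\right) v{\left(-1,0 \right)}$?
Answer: $-6$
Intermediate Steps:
$v{\left(l,h \right)} = \frac{h + l}{4 + h}$
$- 4 \left(-2 - 4\right) v{\left(-1,0 \right)} = - 4 \left(-2 - 4\right) \frac{0 - 1}{4 + 0} = - 4 \left(-2 - 4\right) \frac{1}{4} \left(-1\right) = \left(-4\right) \left(-6\right) \frac{1}{4} \left(-1\right) = 24 \left(- \frac{1}{4}\right) = -6$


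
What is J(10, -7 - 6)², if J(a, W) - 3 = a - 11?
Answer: 4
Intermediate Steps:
J(a, W) = -8 + a (J(a, W) = 3 + (a - 11) = 3 + (-11 + a) = -8 + a)
J(10, -7 - 6)² = (-8 + 10)² = 2² = 4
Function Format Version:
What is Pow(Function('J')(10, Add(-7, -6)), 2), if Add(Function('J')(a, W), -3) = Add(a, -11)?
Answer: 4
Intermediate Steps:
Function('J')(a, W) = Add(-8, a) (Function('J')(a, W) = Add(3, Add(a, -11)) = Add(3, Add(-11, a)) = Add(-8, a))
Pow(Function('J')(10, Add(-7, -6)), 2) = Pow(Add(-8, 10), 2) = Pow(2, 2) = 4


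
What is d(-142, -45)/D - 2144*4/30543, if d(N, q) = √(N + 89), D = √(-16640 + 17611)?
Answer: -8576/30543 + I*√51463/971 ≈ -0.28078 + 0.23363*I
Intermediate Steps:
D = √971 ≈ 31.161
d(N, q) = √(89 + N)
d(-142, -45)/D - 2144*4/30543 = √(89 - 142)/(√971) - 2144*4/30543 = √(-53)*(√971/971) - 8576*1/30543 = (I*√53)*(√971/971) - 8576/30543 = I*√51463/971 - 8576/30543 = -8576/30543 + I*√51463/971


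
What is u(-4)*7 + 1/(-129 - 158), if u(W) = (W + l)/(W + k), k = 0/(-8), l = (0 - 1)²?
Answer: 6023/1148 ≈ 5.2465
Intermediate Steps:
l = 1 (l = (-1)² = 1)
k = 0 (k = 0*(-⅛) = 0)
u(W) = (1 + W)/W (u(W) = (W + 1)/(W + 0) = (1 + W)/W)
u(-4)*7 + 1/(-129 - 158) = ((1 - 4)/(-4))*7 + 1/(-129 - 158) = -¼*(-3)*7 + 1/(-287) = (¾)*7 - 1/287 = 21/4 - 1/287 = 6023/1148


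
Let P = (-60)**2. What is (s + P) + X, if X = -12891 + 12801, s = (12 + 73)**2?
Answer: 10735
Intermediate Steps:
s = 7225 (s = 85**2 = 7225)
X = -90
P = 3600
(s + P) + X = (7225 + 3600) - 90 = 10825 - 90 = 10735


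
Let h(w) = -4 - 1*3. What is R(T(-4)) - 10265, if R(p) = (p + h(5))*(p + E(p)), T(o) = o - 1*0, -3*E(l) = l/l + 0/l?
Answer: -30652/3 ≈ -10217.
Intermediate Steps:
h(w) = -7 (h(w) = -4 - 3 = -7)
E(l) = -1/3 (E(l) = -(l/l + 0/l)/3 = -(1 + 0)/3 = -1/3*1 = -1/3)
T(o) = o (T(o) = o + 0 = o)
R(p) = (-7 + p)*(-1/3 + p) (R(p) = (p - 7)*(p - 1/3) = (-7 + p)*(-1/3 + p))
R(T(-4)) - 10265 = (7/3 + (-4)**2 - 22/3*(-4)) - 10265 = (7/3 + 16 + 88/3) - 10265 = 143/3 - 10265 = -30652/3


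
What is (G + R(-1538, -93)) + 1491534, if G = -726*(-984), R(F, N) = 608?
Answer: 2206526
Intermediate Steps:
G = 714384
(G + R(-1538, -93)) + 1491534 = (714384 + 608) + 1491534 = 714992 + 1491534 = 2206526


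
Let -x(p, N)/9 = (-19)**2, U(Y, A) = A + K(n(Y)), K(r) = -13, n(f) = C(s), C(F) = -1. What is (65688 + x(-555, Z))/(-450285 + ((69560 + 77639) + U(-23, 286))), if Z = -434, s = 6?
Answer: -62439/302813 ≈ -0.20620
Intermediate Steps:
n(f) = -1
U(Y, A) = -13 + A (U(Y, A) = A - 13 = -13 + A)
x(p, N) = -3249 (x(p, N) = -9*(-19)**2 = -9*361 = -3249)
(65688 + x(-555, Z))/(-450285 + ((69560 + 77639) + U(-23, 286))) = (65688 - 3249)/(-450285 + ((69560 + 77639) + (-13 + 286))) = 62439/(-450285 + (147199 + 273)) = 62439/(-450285 + 147472) = 62439/(-302813) = 62439*(-1/302813) = -62439/302813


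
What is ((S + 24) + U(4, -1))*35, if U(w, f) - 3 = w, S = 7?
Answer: 1330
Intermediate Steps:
U(w, f) = 3 + w
((S + 24) + U(4, -1))*35 = ((7 + 24) + (3 + 4))*35 = (31 + 7)*35 = 38*35 = 1330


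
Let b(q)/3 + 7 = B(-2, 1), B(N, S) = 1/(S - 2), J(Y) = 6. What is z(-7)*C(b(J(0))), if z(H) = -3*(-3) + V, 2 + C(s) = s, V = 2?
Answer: -286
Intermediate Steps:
B(N, S) = 1/(-2 + S)
b(q) = -24 (b(q) = -21 + 3/(-2 + 1) = -21 + 3/(-1) = -21 + 3*(-1) = -21 - 3 = -24)
C(s) = -2 + s
z(H) = 11 (z(H) = -3*(-3) + 2 = 9 + 2 = 11)
z(-7)*C(b(J(0))) = 11*(-2 - 24) = 11*(-26) = -286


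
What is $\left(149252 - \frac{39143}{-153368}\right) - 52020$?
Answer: $\frac{14912316519}{153368} \approx 97232.0$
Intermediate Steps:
$\left(149252 - \frac{39143}{-153368}\right) - 52020 = \left(149252 - - \frac{39143}{153368}\right) - 52020 = \left(149252 + \frac{39143}{153368}\right) - 52020 = \frac{22890519879}{153368} - 52020 = \frac{14912316519}{153368}$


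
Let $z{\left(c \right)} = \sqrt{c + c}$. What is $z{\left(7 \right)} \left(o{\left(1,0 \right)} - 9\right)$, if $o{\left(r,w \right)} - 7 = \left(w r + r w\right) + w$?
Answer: $- 2 \sqrt{14} \approx -7.4833$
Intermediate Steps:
$o{\left(r,w \right)} = 7 + w + 2 r w$ ($o{\left(r,w \right)} = 7 + \left(\left(w r + r w\right) + w\right) = 7 + \left(\left(r w + r w\right) + w\right) = 7 + \left(2 r w + w\right) = 7 + \left(w + 2 r w\right) = 7 + w + 2 r w$)
$z{\left(c \right)} = \sqrt{2} \sqrt{c}$ ($z{\left(c \right)} = \sqrt{2 c} = \sqrt{2} \sqrt{c}$)
$z{\left(7 \right)} \left(o{\left(1,0 \right)} - 9\right) = \sqrt{2} \sqrt{7} \left(\left(7 + 0 + 2 \cdot 1 \cdot 0\right) - 9\right) = \sqrt{14} \left(\left(7 + 0 + 0\right) - 9\right) = \sqrt{14} \left(7 - 9\right) = \sqrt{14} \left(-2\right) = - 2 \sqrt{14}$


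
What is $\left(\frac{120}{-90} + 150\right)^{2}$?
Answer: $\frac{198916}{9} \approx 22102.0$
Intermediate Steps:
$\left(\frac{120}{-90} + 150\right)^{2} = \left(120 \left(- \frac{1}{90}\right) + 150\right)^{2} = \left(- \frac{4}{3} + 150\right)^{2} = \left(\frac{446}{3}\right)^{2} = \frac{198916}{9}$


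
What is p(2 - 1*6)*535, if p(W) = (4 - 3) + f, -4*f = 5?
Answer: -535/4 ≈ -133.75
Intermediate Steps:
f = -5/4 (f = -¼*5 = -5/4 ≈ -1.2500)
p(W) = -¼ (p(W) = (4 - 3) - 5/4 = 1 - 5/4 = -¼)
p(2 - 1*6)*535 = -¼*535 = -535/4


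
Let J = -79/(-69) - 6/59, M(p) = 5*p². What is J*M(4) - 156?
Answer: -295316/4071 ≈ -72.541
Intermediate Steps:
J = 4247/4071 (J = -79*(-1/69) - 6*1/59 = 79/69 - 6/59 = 4247/4071 ≈ 1.0432)
J*M(4) - 156 = 4247*(5*4²)/4071 - 156 = 4247*(5*16)/4071 - 156 = (4247/4071)*80 - 156 = 339760/4071 - 156 = -295316/4071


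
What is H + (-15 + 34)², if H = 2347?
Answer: 2708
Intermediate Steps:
H + (-15 + 34)² = 2347 + (-15 + 34)² = 2347 + 19² = 2347 + 361 = 2708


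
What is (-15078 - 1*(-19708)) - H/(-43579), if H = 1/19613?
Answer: 3957330112011/854714927 ≈ 4630.0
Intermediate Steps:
H = 1/19613 ≈ 5.0987e-5
(-15078 - 1*(-19708)) - H/(-43579) = (-15078 - 1*(-19708)) - 1/(19613*(-43579)) = (-15078 + 19708) - (-1)/(19613*43579) = 4630 - 1*(-1/854714927) = 4630 + 1/854714927 = 3957330112011/854714927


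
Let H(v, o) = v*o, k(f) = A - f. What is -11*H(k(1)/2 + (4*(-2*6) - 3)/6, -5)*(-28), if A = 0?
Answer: 13860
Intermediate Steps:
k(f) = -f (k(f) = 0 - f = -f)
H(v, o) = o*v
-11*H(k(1)/2 + (4*(-2*6) - 3)/6, -5)*(-28) = -(-55)*(-1*1/2 + (4*(-2*6) - 3)/6)*(-28) = -(-55)*(-1*1/2 + (4*(-12) - 3)*(1/6))*(-28) = -(-55)*(-1/2 + (-48 - 3)*(1/6))*(-28) = -(-55)*(-1/2 - 51*1/6)*(-28) = -(-55)*(-1/2 - 17/2)*(-28) = -(-55)*(-9)*(-28) = -11*45*(-28) = -495*(-28) = 13860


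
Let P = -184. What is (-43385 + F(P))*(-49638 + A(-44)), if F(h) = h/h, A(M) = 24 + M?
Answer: 2154362672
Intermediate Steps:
F(h) = 1
(-43385 + F(P))*(-49638 + A(-44)) = (-43385 + 1)*(-49638 + (24 - 44)) = -43384*(-49638 - 20) = -43384*(-49658) = 2154362672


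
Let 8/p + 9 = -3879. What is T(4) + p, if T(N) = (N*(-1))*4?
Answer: -7777/486 ≈ -16.002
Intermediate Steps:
p = -1/486 (p = 8/(-9 - 3879) = 8/(-3888) = 8*(-1/3888) = -1/486 ≈ -0.0020576)
T(N) = -4*N (T(N) = -N*4 = -4*N)
T(4) + p = -4*4 - 1/486 = -16 - 1/486 = -7777/486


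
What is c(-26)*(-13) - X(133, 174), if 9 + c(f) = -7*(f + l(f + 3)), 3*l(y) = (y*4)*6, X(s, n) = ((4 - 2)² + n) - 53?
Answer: -19118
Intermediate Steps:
X(s, n) = -49 + n (X(s, n) = (2² + n) - 53 = (4 + n) - 53 = -49 + n)
l(y) = 8*y (l(y) = ((y*4)*6)/3 = ((4*y)*6)/3 = (24*y)/3 = 8*y)
c(f) = -177 - 63*f (c(f) = -9 - 7*(f + 8*(f + 3)) = -9 - 7*(f + 8*(3 + f)) = -9 - 7*(f + (24 + 8*f)) = -9 - 7*(24 + 9*f) = -9 + (-168 - 63*f) = -177 - 63*f)
c(-26)*(-13) - X(133, 174) = (-177 - 63*(-26))*(-13) - (-49 + 174) = (-177 + 1638)*(-13) - 1*125 = 1461*(-13) - 125 = -18993 - 125 = -19118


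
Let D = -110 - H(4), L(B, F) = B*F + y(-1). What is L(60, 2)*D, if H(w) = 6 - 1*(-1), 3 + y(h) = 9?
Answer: -14742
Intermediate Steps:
y(h) = 6 (y(h) = -3 + 9 = 6)
H(w) = 7 (H(w) = 6 + 1 = 7)
L(B, F) = 6 + B*F (L(B, F) = B*F + 6 = 6 + B*F)
D = -117 (D = -110 - 1*7 = -110 - 7 = -117)
L(60, 2)*D = (6 + 60*2)*(-117) = (6 + 120)*(-117) = 126*(-117) = -14742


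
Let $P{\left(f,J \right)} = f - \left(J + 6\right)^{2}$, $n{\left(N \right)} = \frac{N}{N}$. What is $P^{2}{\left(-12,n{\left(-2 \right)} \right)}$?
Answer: $3721$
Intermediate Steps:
$n{\left(N \right)} = 1$
$P{\left(f,J \right)} = f - \left(6 + J\right)^{2}$
$P^{2}{\left(-12,n{\left(-2 \right)} \right)} = \left(-12 - \left(6 + 1\right)^{2}\right)^{2} = \left(-12 - 7^{2}\right)^{2} = \left(-12 - 49\right)^{2} = \left(-61\right)^{2} = 3721$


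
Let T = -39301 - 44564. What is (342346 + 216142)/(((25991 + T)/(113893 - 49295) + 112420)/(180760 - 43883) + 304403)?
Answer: 44090535493979/24031541390652 ≈ 1.8347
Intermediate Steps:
T = -83865
(342346 + 216142)/(((25991 + T)/(113893 - 49295) + 112420)/(180760 - 43883) + 304403) = (342346 + 216142)/(((25991 - 83865)/(113893 - 49295) + 112420)/(180760 - 43883) + 304403) = 558488/((-57874/64598 + 112420)/136877 + 304403) = 558488/((-57874*1/64598 + 112420)*(1/136877) + 304403) = 558488/((-28937/32299 + 112420)*(1/136877) + 304403) = 558488/((3631024643/32299)*(1/136877) + 304403) = 558488/(3631024643/4420990223 + 304403) = 558488/(1345766317876512/4420990223) = 558488*(4420990223/1345766317876512) = 44090535493979/24031541390652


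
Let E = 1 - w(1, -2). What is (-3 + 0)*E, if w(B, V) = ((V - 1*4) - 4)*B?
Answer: -33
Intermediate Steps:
w(B, V) = B*(-8 + V) (w(B, V) = ((V - 4) - 4)*B = ((-4 + V) - 4)*B = (-8 + V)*B = B*(-8 + V))
E = 11 (E = 1 - (-8 - 2) = 1 - (-10) = 1 - 1*(-10) = 1 + 10 = 11)
(-3 + 0)*E = (-3 + 0)*11 = -3*11 = -33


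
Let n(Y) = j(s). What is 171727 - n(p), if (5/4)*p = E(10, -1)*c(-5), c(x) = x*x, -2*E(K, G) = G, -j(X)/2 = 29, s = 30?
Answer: 171785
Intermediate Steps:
j(X) = -58 (j(X) = -2*29 = -58)
E(K, G) = -G/2
c(x) = x²
p = 10 (p = 4*(-½*(-1)*(-5)²)/5 = 4*((½)*25)/5 = (⅘)*(25/2) = 10)
n(Y) = -58
171727 - n(p) = 171727 - 1*(-58) = 171727 + 58 = 171785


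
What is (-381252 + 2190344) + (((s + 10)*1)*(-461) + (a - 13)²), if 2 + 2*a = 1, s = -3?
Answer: 7224189/4 ≈ 1.8060e+6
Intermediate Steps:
a = -½ (a = -1 + (½)*1 = -1 + ½ = -½ ≈ -0.50000)
(-381252 + 2190344) + (((s + 10)*1)*(-461) + (a - 13)²) = (-381252 + 2190344) + (((-3 + 10)*1)*(-461) + (-½ - 13)²) = 1809092 + ((7*1)*(-461) + (-27/2)²) = 1809092 + (7*(-461) + 729/4) = 1809092 + (-3227 + 729/4) = 1809092 - 12179/4 = 7224189/4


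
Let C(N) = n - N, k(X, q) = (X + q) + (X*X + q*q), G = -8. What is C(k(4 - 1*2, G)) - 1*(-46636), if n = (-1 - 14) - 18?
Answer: 46541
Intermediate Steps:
n = -33 (n = -15 - 18 = -33)
k(X, q) = X + q + X**2 + q**2 (k(X, q) = (X + q) + (X**2 + q**2) = X + q + X**2 + q**2)
C(N) = -33 - N
C(k(4 - 1*2, G)) - 1*(-46636) = (-33 - ((4 - 1*2) - 8 + (4 - 1*2)**2 + (-8)**2)) - 1*(-46636) = (-33 - ((4 - 2) - 8 + (4 - 2)**2 + 64)) + 46636 = (-33 - (2 - 8 + 2**2 + 64)) + 46636 = (-33 - (2 - 8 + 4 + 64)) + 46636 = (-33 - 1*62) + 46636 = (-33 - 62) + 46636 = -95 + 46636 = 46541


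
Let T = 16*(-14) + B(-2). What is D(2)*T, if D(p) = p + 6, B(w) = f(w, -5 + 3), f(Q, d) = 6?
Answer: -1744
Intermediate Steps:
B(w) = 6
T = -218 (T = 16*(-14) + 6 = -224 + 6 = -218)
D(p) = 6 + p
D(2)*T = (6 + 2)*(-218) = 8*(-218) = -1744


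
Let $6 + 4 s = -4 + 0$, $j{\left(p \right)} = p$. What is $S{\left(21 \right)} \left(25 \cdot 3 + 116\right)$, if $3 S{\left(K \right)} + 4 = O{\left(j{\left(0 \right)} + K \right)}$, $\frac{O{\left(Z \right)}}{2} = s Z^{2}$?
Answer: $- \frac{421919}{3} \approx -1.4064 \cdot 10^{5}$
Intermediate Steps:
$s = - \frac{5}{2}$ ($s = - \frac{3}{2} + \frac{-4 + 0}{4} = - \frac{3}{2} + \frac{1}{4} \left(-4\right) = - \frac{3}{2} - 1 = - \frac{5}{2} \approx -2.5$)
$O{\left(Z \right)} = - 5 Z^{2}$ ($O{\left(Z \right)} = 2 \left(- \frac{5 Z^{2}}{2}\right) = - 5 Z^{2}$)
$S{\left(K \right)} = - \frac{4}{3} - \frac{5 K^{2}}{3}$ ($S{\left(K \right)} = - \frac{4}{3} + \frac{\left(-5\right) \left(0 + K\right)^{2}}{3} = - \frac{4}{3} + \frac{\left(-5\right) K^{2}}{3} = - \frac{4}{3} - \frac{5 K^{2}}{3}$)
$S{\left(21 \right)} \left(25 \cdot 3 + 116\right) = \left(- \frac{4}{3} - \frac{5 \cdot 21^{2}}{3}\right) \left(25 \cdot 3 + 116\right) = \left(- \frac{4}{3} - 735\right) \left(75 + 116\right) = \left(- \frac{4}{3} - 735\right) 191 = \left(- \frac{2209}{3}\right) 191 = - \frac{421919}{3}$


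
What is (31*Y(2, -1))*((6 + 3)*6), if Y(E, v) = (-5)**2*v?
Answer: -41850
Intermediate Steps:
Y(E, v) = 25*v
(31*Y(2, -1))*((6 + 3)*6) = (31*(25*(-1)))*((6 + 3)*6) = (31*(-25))*(9*6) = -775*54 = -41850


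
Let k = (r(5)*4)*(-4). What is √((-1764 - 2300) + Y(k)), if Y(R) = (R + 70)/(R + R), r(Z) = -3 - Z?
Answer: I*√1040186/16 ≈ 63.743*I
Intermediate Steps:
k = 128 (k = ((-3 - 1*5)*4)*(-4) = ((-3 - 5)*4)*(-4) = -8*4*(-4) = -32*(-4) = 128)
Y(R) = (70 + R)/(2*R) (Y(R) = (70 + R)/((2*R)) = (70 + R)*(1/(2*R)) = (70 + R)/(2*R))
√((-1764 - 2300) + Y(k)) = √((-1764 - 2300) + (½)*(70 + 128)/128) = √(-4064 + (½)*(1/128)*198) = √(-4064 + 99/128) = √(-520093/128) = I*√1040186/16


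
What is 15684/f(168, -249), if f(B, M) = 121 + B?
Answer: 15684/289 ≈ 54.270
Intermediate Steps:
15684/f(168, -249) = 15684/(121 + 168) = 15684/289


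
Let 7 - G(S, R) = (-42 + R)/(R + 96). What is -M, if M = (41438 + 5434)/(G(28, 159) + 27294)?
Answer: -1992060/1160273 ≈ -1.7169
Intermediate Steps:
G(S, R) = 7 - (-42 + R)/(96 + R) (G(S, R) = 7 - (-42 + R)/(R + 96) = 7 - (-42 + R)/(96 + R))
M = 1992060/1160273 (M = (41438 + 5434)/(6*(119 + 159)/(96 + 159) + 27294) = 46872/(6*278/255 + 27294) = 46872/(6*(1/255)*278 + 27294) = 46872/(556/85 + 27294) = 46872/(2320546/85) = 46872*(85/2320546) = 1992060/1160273 ≈ 1.7169)
-M = -1*1992060/1160273 = -1992060/1160273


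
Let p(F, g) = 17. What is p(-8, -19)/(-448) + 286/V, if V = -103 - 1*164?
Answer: -132667/119616 ≈ -1.1091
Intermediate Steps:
V = -267 (V = -103 - 164 = -267)
p(-8, -19)/(-448) + 286/V = 17/(-448) + 286/(-267) = 17*(-1/448) + 286*(-1/267) = -17/448 - 286/267 = -132667/119616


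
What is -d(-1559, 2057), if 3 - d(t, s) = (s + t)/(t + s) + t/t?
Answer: -1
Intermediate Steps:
d(t, s) = 1 (d(t, s) = 3 - ((s + t)/(t + s) + t/t) = 3 - ((s + t)/(s + t) + 1) = 3 - (1 + 1) = 3 - 1*2 = 3 - 2 = 1)
-d(-1559, 2057) = -1*1 = -1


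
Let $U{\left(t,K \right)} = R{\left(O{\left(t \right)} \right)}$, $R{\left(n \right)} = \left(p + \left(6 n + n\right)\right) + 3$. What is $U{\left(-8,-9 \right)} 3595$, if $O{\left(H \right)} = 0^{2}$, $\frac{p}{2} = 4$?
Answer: $39545$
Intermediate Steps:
$p = 8$ ($p = 2 \cdot 4 = 8$)
$O{\left(H \right)} = 0$
$R{\left(n \right)} = 11 + 7 n$ ($R{\left(n \right)} = \left(8 + \left(6 n + n\right)\right) + 3 = \left(8 + 7 n\right) + 3 = 11 + 7 n$)
$U{\left(t,K \right)} = 11$ ($U{\left(t,K \right)} = 11 + 7 \cdot 0 = 11 + 0 = 11$)
$U{\left(-8,-9 \right)} 3595 = 11 \cdot 3595 = 39545$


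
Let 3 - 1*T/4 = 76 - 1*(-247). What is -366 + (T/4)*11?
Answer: -3886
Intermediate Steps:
T = -1280 (T = 12 - 4*(76 - 1*(-247)) = 12 - 4*(76 + 247) = 12 - 4*323 = 12 - 1292 = -1280)
-366 + (T/4)*11 = -366 - 1280/4*11 = -366 - 1280*¼*11 = -366 - 320*11 = -366 - 3520 = -3886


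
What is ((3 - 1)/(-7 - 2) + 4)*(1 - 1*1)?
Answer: 0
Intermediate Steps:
((3 - 1)/(-7 - 2) + 4)*(1 - 1*1) = (2/(-9) + 4)*(1 - 1) = (2*(-⅑) + 4)*0 = (-2/9 + 4)*0 = (34/9)*0 = 0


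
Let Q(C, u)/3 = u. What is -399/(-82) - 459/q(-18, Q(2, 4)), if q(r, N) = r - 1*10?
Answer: 24405/1148 ≈ 21.259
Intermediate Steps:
Q(C, u) = 3*u
q(r, N) = -10 + r (q(r, N) = r - 10 = -10 + r)
-399/(-82) - 459/q(-18, Q(2, 4)) = -399/(-82) - 459/(-10 - 18) = -399*(-1/82) - 459/(-28) = 399/82 - 459*(-1/28) = 399/82 + 459/28 = 24405/1148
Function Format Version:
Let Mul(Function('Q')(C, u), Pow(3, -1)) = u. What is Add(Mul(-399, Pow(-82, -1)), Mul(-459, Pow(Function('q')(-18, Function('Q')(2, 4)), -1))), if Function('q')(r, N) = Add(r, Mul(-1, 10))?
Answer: Rational(24405, 1148) ≈ 21.259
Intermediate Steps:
Function('Q')(C, u) = Mul(3, u)
Function('q')(r, N) = Add(-10, r) (Function('q')(r, N) = Add(r, -10) = Add(-10, r))
Add(Mul(-399, Pow(-82, -1)), Mul(-459, Pow(Function('q')(-18, Function('Q')(2, 4)), -1))) = Add(Mul(-399, Pow(-82, -1)), Mul(-459, Pow(Add(-10, -18), -1))) = Add(Mul(-399, Rational(-1, 82)), Mul(-459, Pow(-28, -1))) = Add(Rational(399, 82), Mul(-459, Rational(-1, 28))) = Add(Rational(399, 82), Rational(459, 28)) = Rational(24405, 1148)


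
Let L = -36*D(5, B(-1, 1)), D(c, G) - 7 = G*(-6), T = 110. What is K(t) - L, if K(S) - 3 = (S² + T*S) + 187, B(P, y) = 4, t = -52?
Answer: -3438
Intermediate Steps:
D(c, G) = 7 - 6*G (D(c, G) = 7 + G*(-6) = 7 - 6*G)
L = 612 (L = -36*(7 - 6*4) = -36*(7 - 24) = -36*(-17) = 612)
K(S) = 190 + S² + 110*S (K(S) = 3 + ((S² + 110*S) + 187) = 3 + (187 + S² + 110*S) = 190 + S² + 110*S)
K(t) - L = (190 + (-52)² + 110*(-52)) - 1*612 = (190 + 2704 - 5720) - 612 = -2826 - 612 = -3438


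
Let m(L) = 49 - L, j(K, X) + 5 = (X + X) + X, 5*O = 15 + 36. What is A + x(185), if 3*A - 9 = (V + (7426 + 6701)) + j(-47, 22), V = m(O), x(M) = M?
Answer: 73954/15 ≈ 4930.3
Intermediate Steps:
O = 51/5 (O = (15 + 36)/5 = (⅕)*51 = 51/5 ≈ 10.200)
j(K, X) = -5 + 3*X (j(K, X) = -5 + ((X + X) + X) = -5 + (2*X + X) = -5 + 3*X)
V = 194/5 (V = 49 - 1*51/5 = 49 - 51/5 = 194/5 ≈ 38.800)
A = 71179/15 (A = 3 + ((194/5 + (7426 + 6701)) + (-5 + 3*22))/3 = 3 + ((194/5 + 14127) + (-5 + 66))/3 = 3 + (70829/5 + 61)/3 = 3 + (⅓)*(71134/5) = 3 + 71134/15 = 71179/15 ≈ 4745.3)
A + x(185) = 71179/15 + 185 = 73954/15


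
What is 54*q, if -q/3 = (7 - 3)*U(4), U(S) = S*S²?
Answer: -41472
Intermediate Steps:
U(S) = S³
q = -768 (q = -3*(7 - 3)*4³ = -12*64 = -3*256 = -768)
54*q = 54*(-768) = -41472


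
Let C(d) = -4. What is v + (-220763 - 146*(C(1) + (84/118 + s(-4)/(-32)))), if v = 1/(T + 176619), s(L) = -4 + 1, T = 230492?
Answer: -84662807223055/384312784 ≈ -2.2030e+5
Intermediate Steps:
s(L) = -3
v = 1/407111 (v = 1/(230492 + 176619) = 1/407111 ≈ 2.4563e-6)
v + (-220763 - 146*(C(1) + (84/118 + s(-4)/(-32)))) = 1/407111 + (-220763 - 146*(-4 + (84/118 - 3/(-32)))) = 1/407111 + (-220763 - 146*(-4 + (84*(1/118) - 3*(-1/32)))) = 1/407111 + (-220763 - 146*(-4 + (42/59 + 3/32))) = 1/407111 + (-220763 - 146*(-4 + 1521/1888)) = 1/407111 + (-220763 - 146*(-6031/1888)) = 1/407111 + (-220763 + 440263/944) = 1/407111 - 207960009/944 = -84662807223055/384312784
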